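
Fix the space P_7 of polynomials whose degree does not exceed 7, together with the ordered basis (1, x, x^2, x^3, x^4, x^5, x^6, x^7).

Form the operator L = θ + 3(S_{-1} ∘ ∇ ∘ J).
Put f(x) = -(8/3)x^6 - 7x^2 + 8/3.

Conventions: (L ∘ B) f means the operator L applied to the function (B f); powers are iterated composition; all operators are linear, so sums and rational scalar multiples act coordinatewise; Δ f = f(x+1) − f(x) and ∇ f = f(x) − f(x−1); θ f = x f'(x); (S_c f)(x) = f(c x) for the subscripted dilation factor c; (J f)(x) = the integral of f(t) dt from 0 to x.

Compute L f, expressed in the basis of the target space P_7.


θ f = -16x^6 - 14x^2
J f = -(8/21)x^7 - (7/3)x^3 + (8/3)x
∇ J f = -(8/3)x^6 + 8x^5 - (40/3)x^4 + (40/3)x^3 - 15x^2 + (29/3)x - 1/21
S_{-1} ∇ J f = -(8/3)x^6 - 8x^5 - (40/3)x^4 - (40/3)x^3 - 15x^2 - (29/3)x - 1/21
(3(S_{-1} ∘ ∇ ∘ J)) f = -8x^6 - 24x^5 - 40x^4 - 40x^3 - 45x^2 - 29x - 1/7
(θ + 3(S_{-1} ∘ ∇ ∘ J)) f = -24x^6 - 24x^5 - 40x^4 - 40x^3 - 59x^2 - 29x - 1/7

g(x) = -24x^6 - 24x^5 - 40x^4 - 40x^3 - 59x^2 - 29x - 1/7


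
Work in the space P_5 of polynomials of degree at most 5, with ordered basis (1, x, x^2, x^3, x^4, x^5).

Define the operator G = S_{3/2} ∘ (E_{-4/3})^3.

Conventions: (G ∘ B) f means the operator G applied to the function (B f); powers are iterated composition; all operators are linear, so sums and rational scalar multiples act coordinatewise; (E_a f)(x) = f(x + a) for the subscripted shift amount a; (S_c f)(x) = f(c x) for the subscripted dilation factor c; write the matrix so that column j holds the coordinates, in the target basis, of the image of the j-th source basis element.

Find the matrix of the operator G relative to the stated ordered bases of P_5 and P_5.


the matrix is [[1, -4, 16, -64, 256, -1024]; [0, 3/2, -12, 72, -384, 1920]; [0, 0, 9/4, -27, 216, -1440]; [0, 0, 0, 27/8, -54, 540]; [0, 0, 0, 0, 81/16, -405/4]; [0, 0, 0, 0, 0, 243/32]] (rows listed top to bottom)

image of 1: 1
image of x: (3/2)x - 4
image of x^2: (9/4)x^2 - 12x + 16
image of x^3: (27/8)x^3 - 27x^2 + 72x - 64
image of x^4: (81/16)x^4 - 54x^3 + 216x^2 - 384x + 256
image of x^5: (243/32)x^5 - (405/4)x^4 + 540x^3 - 1440x^2 + 1920x - 1024
each image's coordinates form column j of the matrix


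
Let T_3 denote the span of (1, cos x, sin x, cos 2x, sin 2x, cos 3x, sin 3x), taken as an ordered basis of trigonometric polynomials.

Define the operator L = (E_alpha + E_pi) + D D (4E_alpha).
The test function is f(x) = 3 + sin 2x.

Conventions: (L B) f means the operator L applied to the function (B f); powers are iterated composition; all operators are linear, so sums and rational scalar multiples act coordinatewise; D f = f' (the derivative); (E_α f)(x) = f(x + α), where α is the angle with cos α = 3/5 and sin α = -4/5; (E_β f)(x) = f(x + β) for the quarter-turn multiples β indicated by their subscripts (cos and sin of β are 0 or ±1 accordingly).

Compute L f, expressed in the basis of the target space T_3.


E_alpha f = 3 - (24/25)cos 2x - (7/25)sin 2x
E_pi f = 3 + sin 2x
(E_alpha + E_pi) f = 6 - (24/25)cos 2x + (18/25)sin 2x
E_alpha f = 3 - (24/25)cos 2x - (7/25)sin 2x
(4E_alpha) f = 12 - (96/25)cos 2x - (28/25)sin 2x
D (4E_alpha) f = -(56/25)cos 2x + (192/25)sin 2x
D D (4E_alpha) f = (384/25)cos 2x + (112/25)sin 2x
((E_alpha + E_pi) + D D (4E_alpha)) f = 6 + (72/5)cos 2x + (26/5)sin 2x

the image equals g(x) = 6 + (72/5)cos 2x + (26/5)sin 2x


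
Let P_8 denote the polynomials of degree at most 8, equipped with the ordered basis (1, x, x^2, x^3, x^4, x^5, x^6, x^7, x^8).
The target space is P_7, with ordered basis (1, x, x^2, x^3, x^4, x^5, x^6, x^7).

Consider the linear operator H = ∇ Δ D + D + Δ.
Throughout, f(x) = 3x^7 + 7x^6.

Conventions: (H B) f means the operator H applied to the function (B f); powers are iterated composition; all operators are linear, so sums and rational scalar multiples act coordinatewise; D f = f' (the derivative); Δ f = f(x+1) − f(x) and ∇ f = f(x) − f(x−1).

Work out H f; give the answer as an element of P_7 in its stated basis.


D f = 21x^6 + 42x^5
Δ D f = 126x^5 + 525x^4 + 840x^3 + 735x^2 + 336x + 63
∇ Δ D f = 630x^4 + 840x^3 + 630x^2 + 420x + 42
D f = 21x^6 + 42x^5
Δ f = 21x^6 + 105x^5 + 210x^4 + 245x^3 + 168x^2 + 63x + 10
(∇ Δ D + D + Δ) f = 42x^6 + 147x^5 + 840x^4 + 1085x^3 + 798x^2 + 483x + 52

the result is g(x) = 42x^6 + 147x^5 + 840x^4 + 1085x^3 + 798x^2 + 483x + 52


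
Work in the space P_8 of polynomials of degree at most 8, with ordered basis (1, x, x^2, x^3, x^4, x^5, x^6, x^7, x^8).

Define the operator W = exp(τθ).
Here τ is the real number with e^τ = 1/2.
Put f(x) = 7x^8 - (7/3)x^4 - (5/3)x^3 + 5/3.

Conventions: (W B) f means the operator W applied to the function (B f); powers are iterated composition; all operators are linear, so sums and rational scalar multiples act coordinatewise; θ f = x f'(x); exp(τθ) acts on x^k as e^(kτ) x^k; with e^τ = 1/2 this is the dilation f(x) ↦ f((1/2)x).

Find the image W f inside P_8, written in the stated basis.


exp(τθ) x^k = e^(kτ) x^k; with e^τ = 1/2 this sends x^k to (1/2)^k x^k
x^3 ↦ 1/8 x^3
x^4 ↦ 1/16 x^4
x^8 ↦ 1/256 x^8
applying this coordinatewise to f: exp(τθ) f = (7/256)x^8 - (7/48)x^4 - (5/24)x^3 + 5/3

the result is g(x) = (7/256)x^8 - (7/48)x^4 - (5/24)x^3 + 5/3


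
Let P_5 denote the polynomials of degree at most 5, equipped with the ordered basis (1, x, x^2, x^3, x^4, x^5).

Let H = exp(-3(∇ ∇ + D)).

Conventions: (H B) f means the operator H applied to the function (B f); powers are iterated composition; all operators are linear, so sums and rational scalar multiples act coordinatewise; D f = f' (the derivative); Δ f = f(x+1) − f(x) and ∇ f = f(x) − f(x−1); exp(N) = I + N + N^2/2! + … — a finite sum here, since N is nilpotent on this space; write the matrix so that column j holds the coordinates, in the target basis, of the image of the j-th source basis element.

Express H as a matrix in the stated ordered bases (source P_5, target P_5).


the matrix is [[1, -3, 3, 45, -393, 1017]; [0, 1, -6, 9, 180, -1965]; [0, 0, 1, -9, 18, 450]; [0, 0, 0, 1, -12, 30]; [0, 0, 0, 0, 1, -15]; [0, 0, 0, 0, 0, 1]] (rows listed top to bottom)

image of 1: 1
image of x: x - 3
image of x^2: x^2 - 6x + 3
image of x^3: x^3 - 9x^2 + 9x + 45
image of x^4: x^4 - 12x^3 + 18x^2 + 180x - 393
image of x^5: x^5 - 15x^4 + 30x^3 + 450x^2 - 1965x + 1017
each image's coordinates form column j of the matrix


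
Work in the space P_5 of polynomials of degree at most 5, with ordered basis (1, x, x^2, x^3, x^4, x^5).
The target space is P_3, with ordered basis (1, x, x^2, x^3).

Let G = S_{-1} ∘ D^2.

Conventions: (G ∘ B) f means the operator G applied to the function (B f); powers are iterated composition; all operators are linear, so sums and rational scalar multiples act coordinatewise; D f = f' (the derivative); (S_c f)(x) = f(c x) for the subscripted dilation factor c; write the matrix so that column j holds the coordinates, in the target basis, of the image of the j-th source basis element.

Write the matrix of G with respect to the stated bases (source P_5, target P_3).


the matrix is [[0, 0, 2, 0, 0, 0]; [0, 0, 0, -6, 0, 0]; [0, 0, 0, 0, 12, 0]; [0, 0, 0, 0, 0, -20]] (rows listed top to bottom)

image of 1: 0
image of x: 0
image of x^2: 2
image of x^3: -6x
image of x^4: 12x^2
image of x^5: -20x^3
each image's coordinates form column j of the matrix


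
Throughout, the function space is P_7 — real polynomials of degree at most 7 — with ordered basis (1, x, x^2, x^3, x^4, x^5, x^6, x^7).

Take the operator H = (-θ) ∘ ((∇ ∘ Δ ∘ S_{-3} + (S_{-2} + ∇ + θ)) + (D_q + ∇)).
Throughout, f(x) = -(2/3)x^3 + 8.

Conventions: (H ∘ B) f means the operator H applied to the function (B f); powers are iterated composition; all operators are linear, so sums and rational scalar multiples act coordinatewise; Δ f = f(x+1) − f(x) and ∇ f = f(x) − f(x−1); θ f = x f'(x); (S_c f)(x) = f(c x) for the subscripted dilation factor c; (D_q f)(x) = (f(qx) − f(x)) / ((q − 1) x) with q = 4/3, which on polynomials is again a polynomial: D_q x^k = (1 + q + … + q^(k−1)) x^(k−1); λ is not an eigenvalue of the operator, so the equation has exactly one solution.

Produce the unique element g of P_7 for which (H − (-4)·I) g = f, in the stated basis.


write g with unknown coordinates in the stated basis and equate coefficients in (H − (-4)·I) g = f
solving from the highest basis element down gives g = -(2/57)x^3 + (91/1026)x^2 + (19873/15390)x + 2
check: H g = -(10/19)x^3 - (182/513)x^2 - (39746/7695)x
so H g − (-4)·g = -(2/3)x^3 + 8 = f ✓

the result is g(x) = -(2/57)x^3 + (91/1026)x^2 + (19873/15390)x + 2


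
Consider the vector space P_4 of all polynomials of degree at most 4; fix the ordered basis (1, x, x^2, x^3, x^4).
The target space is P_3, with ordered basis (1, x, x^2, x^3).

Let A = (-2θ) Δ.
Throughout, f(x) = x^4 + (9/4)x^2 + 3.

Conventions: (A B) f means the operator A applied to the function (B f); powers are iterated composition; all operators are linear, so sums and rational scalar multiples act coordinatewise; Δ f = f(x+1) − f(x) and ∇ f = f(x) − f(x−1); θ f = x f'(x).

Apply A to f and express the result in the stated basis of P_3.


the result is g(x) = -24x^3 - 24x^2 - 17x

Δ f = 4x^3 + 6x^2 + (17/2)x + 13/4
θ Δ f = 12x^3 + 12x^2 + (17/2)x
(-2θ) Δ f = -24x^3 - 24x^2 - 17x


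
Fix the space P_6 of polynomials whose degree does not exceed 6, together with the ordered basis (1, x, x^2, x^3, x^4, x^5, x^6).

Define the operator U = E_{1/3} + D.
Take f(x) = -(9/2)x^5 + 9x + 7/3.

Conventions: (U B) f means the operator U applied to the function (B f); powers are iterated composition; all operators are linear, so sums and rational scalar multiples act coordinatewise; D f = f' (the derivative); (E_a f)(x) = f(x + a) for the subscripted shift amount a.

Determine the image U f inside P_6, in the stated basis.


E_{1/3} f = -(9/2)x^5 - (15/2)x^4 - 5x^3 - (5/3)x^2 + (157/18)x + 287/54
D f = -(45/2)x^4 + 9
(E_{1/3} + D) f = -(9/2)x^5 - 30x^4 - 5x^3 - (5/3)x^2 + (157/18)x + 773/54

the image equals g(x) = -(9/2)x^5 - 30x^4 - 5x^3 - (5/3)x^2 + (157/18)x + 773/54


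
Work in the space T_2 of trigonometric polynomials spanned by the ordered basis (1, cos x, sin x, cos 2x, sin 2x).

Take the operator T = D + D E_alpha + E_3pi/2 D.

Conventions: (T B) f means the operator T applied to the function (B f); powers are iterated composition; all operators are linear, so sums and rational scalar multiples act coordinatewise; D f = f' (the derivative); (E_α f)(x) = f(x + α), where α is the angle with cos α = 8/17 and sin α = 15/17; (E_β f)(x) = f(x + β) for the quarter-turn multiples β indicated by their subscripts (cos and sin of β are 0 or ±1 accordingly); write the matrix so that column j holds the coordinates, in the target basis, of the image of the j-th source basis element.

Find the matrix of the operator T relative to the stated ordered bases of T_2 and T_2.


the matrix is [[0, 0, 0, 0, 0]; [0, 2/17, 25/17, 0, 0]; [0, -25/17, 2/17, 0, 0]; [0, 0, 0, -480/289, -322/289]; [0, 0, 0, 322/289, -480/289]] (rows listed top to bottom)

image of 1: 0
image of cos x: (2/17)cos x - (25/17)sin x
image of sin x: (25/17)cos x + (2/17)sin x
image of cos 2x: -(480/289)cos 2x + (322/289)sin 2x
image of sin 2x: -(322/289)cos 2x - (480/289)sin 2x
each image's coordinates form column j of the matrix


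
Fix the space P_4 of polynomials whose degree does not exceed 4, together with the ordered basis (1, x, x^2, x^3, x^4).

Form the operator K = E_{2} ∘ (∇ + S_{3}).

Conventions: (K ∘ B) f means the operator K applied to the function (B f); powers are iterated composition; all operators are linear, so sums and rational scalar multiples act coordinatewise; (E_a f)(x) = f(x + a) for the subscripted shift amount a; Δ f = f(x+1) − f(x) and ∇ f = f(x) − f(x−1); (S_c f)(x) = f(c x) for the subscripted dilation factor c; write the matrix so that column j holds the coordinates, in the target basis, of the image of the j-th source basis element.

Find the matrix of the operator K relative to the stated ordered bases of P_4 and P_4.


the matrix is [[1, 7, 39, 223, 1311]; [0, 3, 38, 333, 2620]; [0, 0, 9, 165, 1962]; [0, 0, 0, 27, 652]; [0, 0, 0, 0, 81]] (rows listed top to bottom)

image of 1: 1
image of x: 3x + 7
image of x^2: 9x^2 + 38x + 39
image of x^3: 27x^3 + 165x^2 + 333x + 223
image of x^4: 81x^4 + 652x^3 + 1962x^2 + 2620x + 1311
each image's coordinates form column j of the matrix


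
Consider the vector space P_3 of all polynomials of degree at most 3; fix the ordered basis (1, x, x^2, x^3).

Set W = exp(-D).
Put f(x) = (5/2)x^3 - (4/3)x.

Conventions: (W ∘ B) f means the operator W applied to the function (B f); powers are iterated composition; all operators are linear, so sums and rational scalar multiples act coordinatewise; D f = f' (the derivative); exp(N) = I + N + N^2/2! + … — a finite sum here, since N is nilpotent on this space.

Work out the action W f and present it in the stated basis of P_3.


order-1 term: -(15/2)x^2 + 4/3
order-2 term: (15/2)x
order-3 term: -5/2
the series for exp(-D) f terminates at order 3
exp(-D) f = (5/2)x^3 - (15/2)x^2 + (37/6)x - 7/6

g(x) = (5/2)x^3 - (15/2)x^2 + (37/6)x - 7/6


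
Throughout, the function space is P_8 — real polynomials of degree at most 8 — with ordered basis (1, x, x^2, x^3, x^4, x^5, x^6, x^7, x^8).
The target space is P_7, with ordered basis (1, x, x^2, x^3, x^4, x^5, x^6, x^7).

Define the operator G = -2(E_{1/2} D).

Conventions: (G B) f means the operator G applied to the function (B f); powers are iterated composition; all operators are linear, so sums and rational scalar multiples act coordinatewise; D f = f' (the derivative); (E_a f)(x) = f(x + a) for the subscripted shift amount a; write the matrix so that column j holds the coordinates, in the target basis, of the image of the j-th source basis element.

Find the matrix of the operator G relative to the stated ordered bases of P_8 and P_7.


image of 1: 0
image of x: -2
image of x^2: -4x - 2
image of x^3: -6x^2 - 6x - 3/2
image of x^4: -8x^3 - 12x^2 - 6x - 1
image of x^5: -10x^4 - 20x^3 - 15x^2 - 5x - 5/8
image of x^6: -12x^5 - 30x^4 - 30x^3 - 15x^2 - (15/4)x - 3/8
image of x^7: -14x^6 - 42x^5 - (105/2)x^4 - 35x^3 - (105/8)x^2 - (21/8)x - 7/32
image of x^8: -16x^7 - 56x^6 - 84x^5 - 70x^4 - 35x^3 - (21/2)x^2 - (7/4)x - 1/8
each image's coordinates form column j of the matrix

the matrix is [[0, -2, -2, -3/2, -1, -5/8, -3/8, -7/32, -1/8]; [0, 0, -4, -6, -6, -5, -15/4, -21/8, -7/4]; [0, 0, 0, -6, -12, -15, -15, -105/8, -21/2]; [0, 0, 0, 0, -8, -20, -30, -35, -35]; [0, 0, 0, 0, 0, -10, -30, -105/2, -70]; [0, 0, 0, 0, 0, 0, -12, -42, -84]; [0, 0, 0, 0, 0, 0, 0, -14, -56]; [0, 0, 0, 0, 0, 0, 0, 0, -16]] (rows listed top to bottom)


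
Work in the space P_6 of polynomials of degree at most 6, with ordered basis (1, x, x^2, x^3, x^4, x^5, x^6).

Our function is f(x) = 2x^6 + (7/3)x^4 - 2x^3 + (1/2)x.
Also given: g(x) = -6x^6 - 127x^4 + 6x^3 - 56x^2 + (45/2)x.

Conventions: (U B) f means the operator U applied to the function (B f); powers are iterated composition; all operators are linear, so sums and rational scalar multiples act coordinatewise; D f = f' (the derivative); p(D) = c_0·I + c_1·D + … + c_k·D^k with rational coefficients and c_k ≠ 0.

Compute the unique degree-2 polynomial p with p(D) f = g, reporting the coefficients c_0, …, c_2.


c_0 = -3, c_1 = 0, c_2 = -2

D^0 f = 2x^6 + (7/3)x^4 - 2x^3 + (1/2)x
D^1 f = 12x^5 + (28/3)x^3 - 6x^2 + 1/2
D^2 f = 60x^4 + 28x^2 - 12x
matching coefficients of g against c_0 f + c_1 Df + … from the top degree down determines the c_i
solution: c_0 = -3, c_1 = 0, c_2 = -2


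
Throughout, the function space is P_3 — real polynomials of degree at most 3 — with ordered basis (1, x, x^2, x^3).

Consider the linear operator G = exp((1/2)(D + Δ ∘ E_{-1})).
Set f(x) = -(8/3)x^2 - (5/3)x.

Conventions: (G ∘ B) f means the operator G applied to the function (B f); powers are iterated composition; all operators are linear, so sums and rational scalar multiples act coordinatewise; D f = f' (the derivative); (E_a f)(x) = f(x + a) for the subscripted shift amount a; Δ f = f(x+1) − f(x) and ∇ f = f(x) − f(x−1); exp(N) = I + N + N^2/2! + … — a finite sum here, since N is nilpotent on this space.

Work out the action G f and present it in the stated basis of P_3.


order-1 term: -(16/3)x - 1/3
order-2 term: -8/3
the series for exp((1/2)(D + Δ ∘ E_{-1})) f terminates at order 2
exp((1/2)(D + Δ ∘ E_{-1})) f = -(8/3)x^2 - 7x - 3

the image equals g(x) = -(8/3)x^2 - 7x - 3


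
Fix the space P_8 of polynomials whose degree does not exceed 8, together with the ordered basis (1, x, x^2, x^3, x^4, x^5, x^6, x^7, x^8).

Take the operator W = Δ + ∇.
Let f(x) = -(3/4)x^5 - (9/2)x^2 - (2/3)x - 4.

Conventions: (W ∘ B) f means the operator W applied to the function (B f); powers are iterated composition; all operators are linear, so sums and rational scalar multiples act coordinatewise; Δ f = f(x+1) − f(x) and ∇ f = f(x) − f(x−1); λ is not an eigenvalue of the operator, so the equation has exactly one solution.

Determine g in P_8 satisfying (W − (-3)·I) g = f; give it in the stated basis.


write g with unknown coordinates in the stated basis and equate coefficients in (W − (-3)·I) g = f
solving from the highest basis element down gives g = -(1/4)x^5 + (5/6)x^4 - (20/9)x^3 + (83/18)x^2 - (232/27)x + 979/162
check: W g = -(5/2)x^4 + (20/3)x^3 - (55/3)x^2 + (226/9)x - 1195/54
so W g − (-3)·g = -(3/4)x^5 - (9/2)x^2 - (2/3)x - 4 = f ✓

the image equals g(x) = -(1/4)x^5 + (5/6)x^4 - (20/9)x^3 + (83/18)x^2 - (232/27)x + 979/162


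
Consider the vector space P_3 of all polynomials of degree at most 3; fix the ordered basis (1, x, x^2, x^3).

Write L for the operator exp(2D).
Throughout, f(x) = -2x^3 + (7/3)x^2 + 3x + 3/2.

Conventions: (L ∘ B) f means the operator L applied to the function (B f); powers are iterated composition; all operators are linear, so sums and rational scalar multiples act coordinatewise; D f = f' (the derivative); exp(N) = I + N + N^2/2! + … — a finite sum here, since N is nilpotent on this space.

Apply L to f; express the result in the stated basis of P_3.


order-1 term: -12x^2 + (28/3)x + 6
order-2 term: -24x + 28/3
order-3 term: -16
the series for exp(2D) f terminates at order 3
exp(2D) f = -2x^3 - (29/3)x^2 - (35/3)x + 5/6

the result is g(x) = -2x^3 - (29/3)x^2 - (35/3)x + 5/6


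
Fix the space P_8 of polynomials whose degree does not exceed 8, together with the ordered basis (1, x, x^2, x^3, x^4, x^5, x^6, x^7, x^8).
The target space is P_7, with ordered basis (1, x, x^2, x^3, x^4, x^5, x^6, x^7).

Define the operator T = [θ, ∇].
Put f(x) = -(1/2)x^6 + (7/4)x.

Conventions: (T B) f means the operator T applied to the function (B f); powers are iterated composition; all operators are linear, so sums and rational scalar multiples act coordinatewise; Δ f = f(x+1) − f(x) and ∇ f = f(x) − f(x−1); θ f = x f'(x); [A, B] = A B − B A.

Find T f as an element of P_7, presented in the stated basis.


g(x) = 3x^5 - 15x^4 + 30x^3 - 30x^2 + 15x - 19/4

∇ f = -3x^5 + (15/2)x^4 - 10x^3 + (15/2)x^2 - 3x + 9/4
θ ∇ f = -15x^5 + 30x^4 - 30x^3 + 15x^2 - 3x
θ f = -3x^6 + (7/4)x
∇ θ f = -18x^5 + 45x^4 - 60x^3 + 45x^2 - 18x + 19/4
[θ, ∇] f = 3x^5 - 15x^4 + 30x^3 - 30x^2 + 15x - 19/4


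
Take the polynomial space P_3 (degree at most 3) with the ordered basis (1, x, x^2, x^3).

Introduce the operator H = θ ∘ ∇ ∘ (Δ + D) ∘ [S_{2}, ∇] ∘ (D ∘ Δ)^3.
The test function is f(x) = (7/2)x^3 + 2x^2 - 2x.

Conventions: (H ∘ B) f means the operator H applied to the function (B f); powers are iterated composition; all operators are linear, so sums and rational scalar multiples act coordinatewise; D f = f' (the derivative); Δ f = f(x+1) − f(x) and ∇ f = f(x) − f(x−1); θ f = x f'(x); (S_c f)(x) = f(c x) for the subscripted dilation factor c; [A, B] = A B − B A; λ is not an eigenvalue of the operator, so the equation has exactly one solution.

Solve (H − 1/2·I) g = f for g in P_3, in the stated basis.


write g with unknown coordinates in the stated basis and equate coefficients in (H − 1/2·I) g = f
solving from the highest basis element down gives g = -7x^3 - 4x^2 + 4x
check: H g = 0
so H g − 1/2·g = (7/2)x^3 + 2x^2 - 2x = f ✓

g(x) = -7x^3 - 4x^2 + 4x


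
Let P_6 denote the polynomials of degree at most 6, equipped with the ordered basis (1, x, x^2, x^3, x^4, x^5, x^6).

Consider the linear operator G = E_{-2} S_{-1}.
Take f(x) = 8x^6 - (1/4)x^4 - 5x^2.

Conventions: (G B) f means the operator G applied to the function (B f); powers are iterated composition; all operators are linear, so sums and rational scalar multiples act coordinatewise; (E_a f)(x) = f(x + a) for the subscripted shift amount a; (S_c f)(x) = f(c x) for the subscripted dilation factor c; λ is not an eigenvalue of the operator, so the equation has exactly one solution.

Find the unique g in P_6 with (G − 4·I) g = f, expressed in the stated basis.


g(x) = -(8/3)x^6 + (32/5)x^5 - (383/12)x^4 + (426/5)x^3 - (1889/15)x^2 + (1508/15)x - 488/15

write g with unknown coordinates in the stated basis and equate coefficients in (G − 4·I) g = f
solving from the highest basis element down gives g = -(8/3)x^6 + (32/5)x^5 - (383/12)x^4 + (426/5)x^3 - (1889/15)x^2 + (1508/15)x - 488/15
check: G g = -(8/3)x^6 + (128/5)x^5 - (1535/12)x^4 + (1704/5)x^3 - (7631/15)x^2 + (6032/15)x - 1952/15
so G g − 4·g = 8x^6 - (1/4)x^4 - 5x^2 = f ✓


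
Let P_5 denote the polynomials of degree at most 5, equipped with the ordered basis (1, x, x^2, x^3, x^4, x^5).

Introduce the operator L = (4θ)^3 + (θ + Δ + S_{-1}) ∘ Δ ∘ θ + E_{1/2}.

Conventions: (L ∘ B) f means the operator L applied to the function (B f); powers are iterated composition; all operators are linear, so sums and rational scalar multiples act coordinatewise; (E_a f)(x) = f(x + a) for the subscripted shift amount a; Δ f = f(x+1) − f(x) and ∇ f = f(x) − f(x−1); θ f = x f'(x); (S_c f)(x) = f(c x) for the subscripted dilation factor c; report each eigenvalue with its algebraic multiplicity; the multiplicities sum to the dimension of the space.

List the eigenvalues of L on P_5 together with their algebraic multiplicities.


image of 1: 1
image of x: 65x + 3/2
image of x^2: 513x^2 + x + 25/4
image of x^3: 1729x^3 + (57/2)x^2 + (75/4)x + 169/8
image of x^4: 4097x^4 + 34x^3 + (243/2)x^2 + (193/2)x + 961/16
image of x^5: 8001x^5 + (255/2)x^4 + (405/2)x^3 + (1805/4)x^2 + (5605/16)x + 4961/32
the matrix is upper triangular; its diagonal is (1, 65, 513, 1729, 4097, 8001)
for a triangular matrix the eigenvalues are the diagonal entries, with algebraic multiplicity their repetition count

λ = 1 (multiplicity 1), λ = 65 (multiplicity 1), λ = 513 (multiplicity 1), λ = 1729 (multiplicity 1), λ = 4097 (multiplicity 1), λ = 8001 (multiplicity 1)


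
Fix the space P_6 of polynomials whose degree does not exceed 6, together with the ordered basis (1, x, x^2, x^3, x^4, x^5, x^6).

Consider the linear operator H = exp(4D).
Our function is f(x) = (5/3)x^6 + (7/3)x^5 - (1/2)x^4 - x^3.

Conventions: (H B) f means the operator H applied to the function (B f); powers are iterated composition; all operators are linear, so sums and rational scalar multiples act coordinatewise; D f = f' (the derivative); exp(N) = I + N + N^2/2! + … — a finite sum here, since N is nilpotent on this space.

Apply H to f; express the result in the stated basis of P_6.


order-1 term: 40x^5 + (140/3)x^4 - 8x^3 - 12x^2
order-2 term: 400x^4 + (1120/3)x^3 - 48x^2 - 48x
order-3 term: (6400/3)x^3 + (4480/3)x^2 - 128x - 64
order-4 term: 6400x^2 + (8960/3)x - 128
order-5 term: 10240x + 7168/3
order-6 term: 20480/3
the series for exp(4D) f terminates at order 6
exp(4D) f = (5/3)x^6 + (127/3)x^5 + (2677/6)x^4 + (7493/3)x^3 + (23500/3)x^2 + (39152/3)x + 9024

g(x) = (5/3)x^6 + (127/3)x^5 + (2677/6)x^4 + (7493/3)x^3 + (23500/3)x^2 + (39152/3)x + 9024


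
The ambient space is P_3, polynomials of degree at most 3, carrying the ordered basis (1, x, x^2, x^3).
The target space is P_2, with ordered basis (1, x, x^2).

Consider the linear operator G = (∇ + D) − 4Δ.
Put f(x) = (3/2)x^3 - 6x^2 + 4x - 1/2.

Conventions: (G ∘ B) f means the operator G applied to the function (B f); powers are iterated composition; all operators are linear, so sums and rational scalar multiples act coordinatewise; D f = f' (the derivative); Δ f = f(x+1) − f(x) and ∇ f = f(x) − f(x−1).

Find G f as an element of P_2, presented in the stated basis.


the result is g(x) = -9x^2 + (3/2)x + 35/2

∇ f = (9/2)x^2 - (33/2)x + 23/2
D f = (9/2)x^2 - 12x + 4
(∇ + D) f = 9x^2 - (57/2)x + 31/2
Δ f = (9/2)x^2 - (15/2)x - 1/2
(-4Δ) f = -18x^2 + 30x + 2
((∇ + D) − 4Δ) f = -9x^2 + (3/2)x + 35/2


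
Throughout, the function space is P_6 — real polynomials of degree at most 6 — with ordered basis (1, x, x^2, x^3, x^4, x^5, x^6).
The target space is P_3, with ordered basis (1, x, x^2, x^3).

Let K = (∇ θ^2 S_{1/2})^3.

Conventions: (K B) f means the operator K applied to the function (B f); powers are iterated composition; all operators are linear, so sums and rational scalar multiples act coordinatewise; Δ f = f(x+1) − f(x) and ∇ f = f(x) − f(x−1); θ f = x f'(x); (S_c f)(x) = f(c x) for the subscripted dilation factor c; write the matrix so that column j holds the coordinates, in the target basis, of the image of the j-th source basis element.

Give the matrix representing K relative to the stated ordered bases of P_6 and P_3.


the matrix is [[0, 0, 0, 27/8, -105/4, 24625/256, -252585/1024]; [0, 0, 0, 0, 27, -4875/32, 497205/1024]; [0, 0, 0, 0, 0, 3375/64, -288765/1024]; [0, 0, 0, 0, 0, 0, 3375/64]] (rows listed top to bottom)

image of 1: 0
image of x: 0
image of x^2: 0
image of x^3: 27/8
image of x^4: 27x - 105/4
image of x^5: (3375/64)x^2 - (4875/32)x + 24625/256
image of x^6: (3375/64)x^3 - (288765/1024)x^2 + (497205/1024)x - 252585/1024
each image's coordinates form column j of the matrix


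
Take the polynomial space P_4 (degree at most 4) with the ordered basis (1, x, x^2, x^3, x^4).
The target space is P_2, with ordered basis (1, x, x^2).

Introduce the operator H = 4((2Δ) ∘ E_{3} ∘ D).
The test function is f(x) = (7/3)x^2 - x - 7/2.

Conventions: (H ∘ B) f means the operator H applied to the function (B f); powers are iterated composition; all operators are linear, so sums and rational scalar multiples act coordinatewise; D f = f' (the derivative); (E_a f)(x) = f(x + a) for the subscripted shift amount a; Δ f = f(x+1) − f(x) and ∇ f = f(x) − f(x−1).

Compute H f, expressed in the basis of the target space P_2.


the image equals g(x) = 112/3

D f = (14/3)x - 1
E_{3} D f = (14/3)x + 13
Δ (E_{3} ∘ D) f = 14/3
(2Δ) (E_{3} ∘ D) f = 28/3
(4((2Δ) ∘ E_{3} ∘ D)) f = 112/3


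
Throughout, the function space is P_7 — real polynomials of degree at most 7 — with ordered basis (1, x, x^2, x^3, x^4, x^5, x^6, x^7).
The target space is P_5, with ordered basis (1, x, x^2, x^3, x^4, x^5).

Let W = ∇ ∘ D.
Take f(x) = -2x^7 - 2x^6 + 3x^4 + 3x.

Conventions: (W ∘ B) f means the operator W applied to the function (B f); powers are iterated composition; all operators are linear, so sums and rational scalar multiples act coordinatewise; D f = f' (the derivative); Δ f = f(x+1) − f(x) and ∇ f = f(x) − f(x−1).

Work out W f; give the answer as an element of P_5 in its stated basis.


the image equals g(x) = -84x^5 + 150x^4 - 160x^3 + 126x^2 - 60x + 14

D f = -14x^6 - 12x^5 + 12x^3 + 3
∇ D f = -84x^5 + 150x^4 - 160x^3 + 126x^2 - 60x + 14


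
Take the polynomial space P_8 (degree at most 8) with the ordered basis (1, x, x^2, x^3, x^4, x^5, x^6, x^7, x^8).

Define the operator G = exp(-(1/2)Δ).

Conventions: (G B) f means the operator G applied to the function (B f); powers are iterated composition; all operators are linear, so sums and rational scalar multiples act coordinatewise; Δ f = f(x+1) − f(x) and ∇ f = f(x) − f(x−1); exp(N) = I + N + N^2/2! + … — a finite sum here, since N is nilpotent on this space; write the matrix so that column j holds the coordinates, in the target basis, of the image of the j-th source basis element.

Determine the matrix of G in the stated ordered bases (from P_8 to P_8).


image of 1: 1
image of x: x - 1/2
image of x^2: x^2 - x - 1/4
image of x^3: x^3 - (3/2)x^2 - (3/4)x + 1/8
image of x^4: x^4 - 2x^3 - (3/2)x^2 + (1/2)x + 9/16
image of x^5: x^5 - (5/2)x^4 - (5/2)x^3 + (5/4)x^2 + (45/16)x + 23/32
image of x^6: x^6 - 3x^5 - (15/4)x^4 + (5/2)x^3 + (135/16)x^2 + (69/16)x - 25/64
image of x^7: x^7 - (7/2)x^6 - (21/4)x^5 + (35/8)x^4 + (315/16)x^3 + (483/32)x^2 - (175/64)x - 583/128
image of x^8: x^8 - 4x^7 - 7x^6 + 7x^5 + (315/8)x^4 + (161/4)x^3 - (175/16)x^2 - (583/16)x - 3087/256
each image's coordinates form column j of the matrix

the matrix is [[1, -1/2, -1/4, 1/8, 9/16, 23/32, -25/64, -583/128, -3087/256]; [0, 1, -1, -3/4, 1/2, 45/16, 69/16, -175/64, -583/16]; [0, 0, 1, -3/2, -3/2, 5/4, 135/16, 483/32, -175/16]; [0, 0, 0, 1, -2, -5/2, 5/2, 315/16, 161/4]; [0, 0, 0, 0, 1, -5/2, -15/4, 35/8, 315/8]; [0, 0, 0, 0, 0, 1, -3, -21/4, 7]; [0, 0, 0, 0, 0, 0, 1, -7/2, -7]; [0, 0, 0, 0, 0, 0, 0, 1, -4]; [0, 0, 0, 0, 0, 0, 0, 0, 1]] (rows listed top to bottom)


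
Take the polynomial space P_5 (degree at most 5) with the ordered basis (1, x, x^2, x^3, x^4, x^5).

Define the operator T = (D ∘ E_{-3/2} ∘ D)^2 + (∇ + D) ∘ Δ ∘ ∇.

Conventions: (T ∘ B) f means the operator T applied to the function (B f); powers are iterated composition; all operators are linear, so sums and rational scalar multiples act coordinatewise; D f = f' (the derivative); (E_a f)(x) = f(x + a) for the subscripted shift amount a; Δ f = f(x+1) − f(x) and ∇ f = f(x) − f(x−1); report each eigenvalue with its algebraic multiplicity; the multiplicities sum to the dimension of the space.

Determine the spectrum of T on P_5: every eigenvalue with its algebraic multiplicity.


λ = 0 (multiplicity 6)

image of 1: 0
image of x: 0
image of x^2: 0
image of x^3: 12
image of x^4: 48x + 12
image of x^5: 120x^2 + 60x - 320
the matrix is upper triangular; its diagonal is (0, 0, 0, 0, 0, 0)
for a triangular matrix the eigenvalues are the diagonal entries, with algebraic multiplicity their repetition count


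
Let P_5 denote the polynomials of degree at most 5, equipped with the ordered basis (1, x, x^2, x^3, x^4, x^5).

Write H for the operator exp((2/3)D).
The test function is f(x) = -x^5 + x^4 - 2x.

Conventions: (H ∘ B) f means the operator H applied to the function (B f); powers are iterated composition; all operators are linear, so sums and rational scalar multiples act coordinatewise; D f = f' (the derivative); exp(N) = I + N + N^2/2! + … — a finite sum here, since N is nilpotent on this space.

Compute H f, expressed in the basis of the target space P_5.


order-1 term: -(10/3)x^4 + (8/3)x^3 - 4/3
order-2 term: -(40/9)x^3 + (8/3)x^2
order-3 term: -(80/27)x^2 + (32/27)x
order-4 term: -(80/81)x + 16/81
order-5 term: -32/243
the series for exp((2/3)D) f terminates at order 5
exp((2/3)D) f = -x^5 - (7/3)x^4 - (16/9)x^3 - (8/27)x^2 - (146/81)x - 308/243

the result is g(x) = -x^5 - (7/3)x^4 - (16/9)x^3 - (8/27)x^2 - (146/81)x - 308/243


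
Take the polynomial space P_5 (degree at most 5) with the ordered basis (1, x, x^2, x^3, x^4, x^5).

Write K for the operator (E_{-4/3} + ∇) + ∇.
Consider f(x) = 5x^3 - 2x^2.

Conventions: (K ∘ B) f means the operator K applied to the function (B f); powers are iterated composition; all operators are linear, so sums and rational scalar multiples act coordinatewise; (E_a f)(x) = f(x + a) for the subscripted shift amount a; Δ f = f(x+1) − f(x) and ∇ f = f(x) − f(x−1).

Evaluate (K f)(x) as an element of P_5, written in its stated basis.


E_{-4/3} f = 5x^3 - 22x^2 + 32x - 416/27
∇ f = 15x^2 - 19x + 7
(E_{-4/3} + ∇) f = 5x^3 - 7x^2 + 13x - 227/27
∇ f = 15x^2 - 19x + 7
((E_{-4/3} + ∇) + ∇) f = 5x^3 + 8x^2 - 6x - 38/27

g(x) = 5x^3 + 8x^2 - 6x - 38/27


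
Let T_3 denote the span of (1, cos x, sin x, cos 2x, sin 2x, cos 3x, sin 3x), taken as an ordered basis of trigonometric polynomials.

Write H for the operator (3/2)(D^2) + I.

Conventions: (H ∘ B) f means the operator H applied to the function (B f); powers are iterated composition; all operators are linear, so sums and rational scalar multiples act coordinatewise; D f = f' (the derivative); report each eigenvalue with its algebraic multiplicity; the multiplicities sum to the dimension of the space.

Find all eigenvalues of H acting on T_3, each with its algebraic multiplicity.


image of 1: 1
image of cos x: -(1/2)cos x
image of sin x: -(1/2)sin x
image of cos 2x: -5cos 2x
image of sin 2x: -5sin 2x
image of cos 3x: -(25/2)cos 3x
image of sin 3x: -(25/2)sin 3x
the matrix is diagonal; its diagonal is (1, -1/2, -1/2, -5, -5, -25/2, -25/2)
for a triangular matrix the eigenvalues are the diagonal entries, with algebraic multiplicity their repetition count

λ = -25/2 (multiplicity 2), λ = -5 (multiplicity 2), λ = -1/2 (multiplicity 2), λ = 1 (multiplicity 1)


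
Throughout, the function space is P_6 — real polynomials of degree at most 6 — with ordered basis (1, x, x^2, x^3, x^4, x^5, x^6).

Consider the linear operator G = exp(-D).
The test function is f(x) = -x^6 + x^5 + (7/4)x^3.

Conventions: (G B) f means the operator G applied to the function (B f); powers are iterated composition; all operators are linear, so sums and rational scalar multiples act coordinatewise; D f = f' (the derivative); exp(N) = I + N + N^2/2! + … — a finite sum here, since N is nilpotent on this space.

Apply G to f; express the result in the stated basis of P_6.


g(x) = -x^6 + 7x^5 - 20x^4 + (127/4)x^3 - (121/4)x^2 + (65/4)x - 15/4

order-1 term: 6x^5 - 5x^4 - (21/4)x^2
order-2 term: -15x^4 + 10x^3 + (21/4)x
order-3 term: 20x^3 - 10x^2 - 7/4
order-4 term: -15x^2 + 5x
order-5 term: 6x - 1
order-6 term: -1
the series for exp(-D) f terminates at order 6
exp(-D) f = -x^6 + 7x^5 - 20x^4 + (127/4)x^3 - (121/4)x^2 + (65/4)x - 15/4


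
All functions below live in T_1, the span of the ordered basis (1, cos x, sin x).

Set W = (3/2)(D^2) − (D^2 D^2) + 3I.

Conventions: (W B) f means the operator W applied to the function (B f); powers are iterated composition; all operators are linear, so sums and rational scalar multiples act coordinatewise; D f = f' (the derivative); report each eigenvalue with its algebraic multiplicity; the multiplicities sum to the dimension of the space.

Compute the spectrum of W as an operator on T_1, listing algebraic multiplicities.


image of 1: 3
image of cos x: (1/2)cos x
image of sin x: (1/2)sin x
the matrix is diagonal; its diagonal is (3, 1/2, 1/2)
for a triangular matrix the eigenvalues are the diagonal entries, with algebraic multiplicity their repetition count

λ = 1/2 (multiplicity 2), λ = 3 (multiplicity 1)


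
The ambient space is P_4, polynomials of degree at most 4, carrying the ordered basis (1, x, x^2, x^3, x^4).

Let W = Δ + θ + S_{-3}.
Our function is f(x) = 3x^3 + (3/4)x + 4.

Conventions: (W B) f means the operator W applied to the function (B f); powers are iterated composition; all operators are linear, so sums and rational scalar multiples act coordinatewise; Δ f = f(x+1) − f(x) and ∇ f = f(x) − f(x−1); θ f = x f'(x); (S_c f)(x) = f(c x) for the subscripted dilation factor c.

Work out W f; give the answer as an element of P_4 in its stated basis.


the image equals g(x) = -72x^3 + 9x^2 + (15/2)x + 31/4

Δ f = 9x^2 + 9x + 15/4
θ f = 9x^3 + (3/4)x
S_{-3} f = -81x^3 - (9/4)x + 4
(Δ + θ + S_{-3}) f = -72x^3 + 9x^2 + (15/2)x + 31/4


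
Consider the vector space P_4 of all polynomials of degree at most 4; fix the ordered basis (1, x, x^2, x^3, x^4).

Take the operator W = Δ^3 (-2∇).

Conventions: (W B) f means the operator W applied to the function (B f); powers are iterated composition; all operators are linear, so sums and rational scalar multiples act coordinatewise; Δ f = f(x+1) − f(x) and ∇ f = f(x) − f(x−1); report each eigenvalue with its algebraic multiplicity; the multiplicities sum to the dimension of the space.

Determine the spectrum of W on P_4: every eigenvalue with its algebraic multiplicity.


image of 1: 0
image of x: 0
image of x^2: 0
image of x^3: 0
image of x^4: -48
the matrix is upper triangular; its diagonal is (0, 0, 0, 0, 0)
for a triangular matrix the eigenvalues are the diagonal entries, with algebraic multiplicity their repetition count

λ = 0 (multiplicity 5)


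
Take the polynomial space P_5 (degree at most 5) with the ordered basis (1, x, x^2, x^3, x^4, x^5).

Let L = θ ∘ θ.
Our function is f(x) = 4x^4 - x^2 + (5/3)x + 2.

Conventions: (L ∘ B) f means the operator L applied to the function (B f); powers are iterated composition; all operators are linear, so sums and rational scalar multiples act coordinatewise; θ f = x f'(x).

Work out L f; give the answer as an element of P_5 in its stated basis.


θ f = 16x^4 - 2x^2 + (5/3)x
θ θ f = 64x^4 - 4x^2 + (5/3)x

the image equals g(x) = 64x^4 - 4x^2 + (5/3)x


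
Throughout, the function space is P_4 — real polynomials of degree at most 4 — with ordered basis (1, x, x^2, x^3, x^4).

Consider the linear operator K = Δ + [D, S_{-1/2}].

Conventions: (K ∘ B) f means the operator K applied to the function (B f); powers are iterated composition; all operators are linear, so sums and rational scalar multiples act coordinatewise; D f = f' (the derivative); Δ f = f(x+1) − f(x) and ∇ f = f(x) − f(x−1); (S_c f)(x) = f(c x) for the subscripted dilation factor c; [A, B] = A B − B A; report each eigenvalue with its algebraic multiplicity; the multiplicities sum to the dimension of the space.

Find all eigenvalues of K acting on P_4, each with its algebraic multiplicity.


λ = 0 (multiplicity 5)

image of 1: 0
image of x: -1/2
image of x^2: (7/2)x + 1
image of x^3: (15/8)x^2 + 3x + 1
image of x^4: (19/4)x^3 + 6x^2 + 4x + 1
the matrix is upper triangular; its diagonal is (0, 0, 0, 0, 0)
for a triangular matrix the eigenvalues are the diagonal entries, with algebraic multiplicity their repetition count


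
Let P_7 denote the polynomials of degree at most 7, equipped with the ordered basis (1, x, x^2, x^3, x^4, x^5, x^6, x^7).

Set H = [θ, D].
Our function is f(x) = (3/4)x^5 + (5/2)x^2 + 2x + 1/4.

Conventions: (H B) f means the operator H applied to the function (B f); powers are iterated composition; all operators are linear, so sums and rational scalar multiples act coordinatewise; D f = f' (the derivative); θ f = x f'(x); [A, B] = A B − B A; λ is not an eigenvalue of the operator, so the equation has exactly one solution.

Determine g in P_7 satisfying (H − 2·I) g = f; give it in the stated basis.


the result is g(x) = -(3/8)x^5 + (15/16)x^4 - (15/8)x^3 + (25/16)x^2 - (41/16)x + 37/32

write g with unknown coordinates in the stated basis and equate coefficients in (H − 2·I) g = f
solving from the highest basis element down gives g = -(3/8)x^5 + (15/16)x^4 - (15/8)x^3 + (25/16)x^2 - (41/16)x + 37/32
check: H g = (15/8)x^4 - (15/4)x^3 + (45/8)x^2 - (25/8)x + 41/16
so H g − 2·g = (3/4)x^5 + (5/2)x^2 + 2x + 1/4 = f ✓


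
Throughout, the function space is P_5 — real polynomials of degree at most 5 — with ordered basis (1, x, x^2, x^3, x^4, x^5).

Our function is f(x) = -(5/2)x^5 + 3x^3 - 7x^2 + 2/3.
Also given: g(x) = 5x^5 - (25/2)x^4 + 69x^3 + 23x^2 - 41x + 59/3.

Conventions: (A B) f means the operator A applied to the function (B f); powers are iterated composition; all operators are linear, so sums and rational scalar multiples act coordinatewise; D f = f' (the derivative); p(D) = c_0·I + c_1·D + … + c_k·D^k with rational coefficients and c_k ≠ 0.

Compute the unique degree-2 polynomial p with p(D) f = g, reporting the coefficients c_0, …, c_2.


c_0 = -2, c_1 = 1, c_2 = -3/2

D^0 f = -(5/2)x^5 + 3x^3 - 7x^2 + 2/3
D^1 f = -(25/2)x^4 + 9x^2 - 14x
D^2 f = -50x^3 + 18x - 14
matching coefficients of g against c_0 f + c_1 Df + … from the top degree down determines the c_i
solution: c_0 = -2, c_1 = 1, c_2 = -3/2
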